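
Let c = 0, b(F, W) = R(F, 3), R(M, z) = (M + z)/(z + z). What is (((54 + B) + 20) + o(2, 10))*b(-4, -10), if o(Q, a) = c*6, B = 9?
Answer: -83/6 ≈ -13.833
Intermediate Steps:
R(M, z) = (M + z)/(2*z) (R(M, z) = (M + z)/((2*z)) = (M + z)*(1/(2*z)) = (M + z)/(2*z))
b(F, W) = 1/2 + F/6 (b(F, W) = (1/2)*(F + 3)/3 = (1/2)*(1/3)*(3 + F) = 1/2 + F/6)
o(Q, a) = 0 (o(Q, a) = 0*6 = 0)
(((54 + B) + 20) + o(2, 10))*b(-4, -10) = (((54 + 9) + 20) + 0)*(1/2 + (1/6)*(-4)) = ((63 + 20) + 0)*(1/2 - 2/3) = (83 + 0)*(-1/6) = 83*(-1/6) = -83/6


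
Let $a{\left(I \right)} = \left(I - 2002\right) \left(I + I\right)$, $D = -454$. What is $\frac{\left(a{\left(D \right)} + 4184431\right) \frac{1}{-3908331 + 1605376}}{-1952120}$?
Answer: $\frac{6414479}{4495644514600} \approx 1.4268 \cdot 10^{-6}$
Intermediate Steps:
$a{\left(I \right)} = 2 I \left(-2002 + I\right)$ ($a{\left(I \right)} = \left(-2002 + I\right) 2 I = 2 I \left(-2002 + I\right)$)
$\frac{\left(a{\left(D \right)} + 4184431\right) \frac{1}{-3908331 + 1605376}}{-1952120} = \frac{\left(2 \left(-454\right) \left(-2002 - 454\right) + 4184431\right) \frac{1}{-3908331 + 1605376}}{-1952120} = \frac{2 \left(-454\right) \left(-2456\right) + 4184431}{-2302955} \left(- \frac{1}{1952120}\right) = \left(2230048 + 4184431\right) \left(- \frac{1}{2302955}\right) \left(- \frac{1}{1952120}\right) = 6414479 \left(- \frac{1}{2302955}\right) \left(- \frac{1}{1952120}\right) = \left(- \frac{6414479}{2302955}\right) \left(- \frac{1}{1952120}\right) = \frac{6414479}{4495644514600}$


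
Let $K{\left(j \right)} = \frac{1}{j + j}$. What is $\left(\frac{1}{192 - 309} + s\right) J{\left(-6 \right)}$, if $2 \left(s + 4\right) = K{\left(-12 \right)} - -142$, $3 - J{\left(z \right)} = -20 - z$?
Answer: $\frac{2131273}{1872} \approx 1138.5$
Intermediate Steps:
$J{\left(z \right)} = 23 + z$ ($J{\left(z \right)} = 3 - \left(-20 - z\right) = 3 + \left(20 + z\right) = 23 + z$)
$K{\left(j \right)} = \frac{1}{2 j}$
$s = \frac{3215}{48}$ ($s = -4 + \frac{\frac{1}{2 \left(-12\right)} - -142}{2} = -4 + \frac{\frac{1}{2} \left(- \frac{1}{12}\right) + 142}{2} = -4 + \frac{- \frac{1}{24} + 142}{2} = -4 + \frac{1}{2} \cdot \frac{3407}{24} = -4 + \frac{3407}{48} = \frac{3215}{48} \approx 66.979$)
$\left(\frac{1}{192 - 309} + s\right) J{\left(-6 \right)} = \left(\frac{1}{192 - 309} + \frac{3215}{48}\right) \left(23 - 6\right) = \left(\frac{1}{-117} + \frac{3215}{48}\right) 17 = \left(- \frac{1}{117} + \frac{3215}{48}\right) 17 = \frac{125369}{1872} \cdot 17 = \frac{2131273}{1872}$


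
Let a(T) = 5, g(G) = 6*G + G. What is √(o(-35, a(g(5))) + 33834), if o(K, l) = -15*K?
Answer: √34359 ≈ 185.36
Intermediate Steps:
g(G) = 7*G
√(o(-35, a(g(5))) + 33834) = √(-15*(-35) + 33834) = √(525 + 33834) = √34359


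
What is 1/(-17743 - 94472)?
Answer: -1/112215 ≈ -8.9115e-6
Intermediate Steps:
1/(-17743 - 94472) = 1/(-112215) = -1/112215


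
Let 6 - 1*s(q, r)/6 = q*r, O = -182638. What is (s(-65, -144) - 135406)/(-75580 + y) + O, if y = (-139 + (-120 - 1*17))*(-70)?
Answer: -1027502235/5626 ≈ -1.8263e+5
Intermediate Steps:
y = 19320 (y = (-139 + (-120 - 17))*(-70) = (-139 - 137)*(-70) = -276*(-70) = 19320)
s(q, r) = 36 - 6*q*r
(s(-65, -144) - 135406)/(-75580 + y) + O = ((36 - 6*(-65)*(-144)) - 135406)/(-75580 + 19320) - 182638 = ((36 - 56160) - 135406)/(-56260) - 182638 = (-56124 - 135406)*(-1/56260) - 182638 = -191530*(-1/56260) - 182638 = 19153/5626 - 182638 = -1027502235/5626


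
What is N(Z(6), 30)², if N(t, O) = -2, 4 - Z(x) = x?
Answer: 4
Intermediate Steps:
Z(x) = 4 - x
N(Z(6), 30)² = (-2)² = 4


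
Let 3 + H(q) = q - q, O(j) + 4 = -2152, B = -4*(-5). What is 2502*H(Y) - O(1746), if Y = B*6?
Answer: -5350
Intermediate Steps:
B = 20
O(j) = -2156 (O(j) = -4 - 2152 = -2156)
Y = 120 (Y = 20*6 = 120)
H(q) = -3 (H(q) = -3 + (q - q) = -3 + 0 = -3)
2502*H(Y) - O(1746) = 2502*(-3) - 1*(-2156) = -7506 + 2156 = -5350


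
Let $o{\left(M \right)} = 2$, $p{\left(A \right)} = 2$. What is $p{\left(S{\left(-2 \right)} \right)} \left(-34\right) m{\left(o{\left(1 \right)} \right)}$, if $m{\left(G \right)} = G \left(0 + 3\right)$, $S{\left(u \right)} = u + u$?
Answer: $-408$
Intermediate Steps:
$S{\left(u \right)} = 2 u$
$m{\left(G \right)} = 3 G$ ($m{\left(G \right)} = G 3 = 3 G$)
$p{\left(S{\left(-2 \right)} \right)} \left(-34\right) m{\left(o{\left(1 \right)} \right)} = 2 \left(-34\right) 3 \cdot 2 = \left(-68\right) 6 = -408$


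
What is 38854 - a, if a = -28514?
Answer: 67368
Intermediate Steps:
38854 - a = 38854 - 1*(-28514) = 38854 + 28514 = 67368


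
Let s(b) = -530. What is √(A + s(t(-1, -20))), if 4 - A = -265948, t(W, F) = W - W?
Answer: √265422 ≈ 515.19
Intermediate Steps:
t(W, F) = 0
A = 265952 (A = 4 - 1*(-265948) = 4 + 265948 = 265952)
√(A + s(t(-1, -20))) = √(265952 - 530) = √265422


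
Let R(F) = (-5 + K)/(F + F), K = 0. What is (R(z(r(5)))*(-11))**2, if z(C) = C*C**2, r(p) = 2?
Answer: 3025/256 ≈ 11.816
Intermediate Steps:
z(C) = C**3
R(F) = -5/(2*F) (R(F) = (-5 + 0)/(F + F) = -5*1/(2*F) = -5/(2*F))
(R(z(r(5)))*(-11))**2 = (-5/(2*(2**3))*(-11))**2 = (-5/2/8*(-11))**2 = (-5/2*1/8*(-11))**2 = (-5/16*(-11))**2 = (55/16)**2 = 3025/256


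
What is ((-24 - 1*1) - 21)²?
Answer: 2116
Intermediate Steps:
((-24 - 1*1) - 21)² = ((-24 - 1) - 21)² = (-25 - 21)² = (-46)² = 2116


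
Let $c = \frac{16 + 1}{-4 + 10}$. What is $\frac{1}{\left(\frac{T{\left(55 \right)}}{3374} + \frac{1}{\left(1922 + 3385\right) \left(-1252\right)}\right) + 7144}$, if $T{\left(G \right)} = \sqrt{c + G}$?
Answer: $\frac{897590906424282257593140}{6412389435359343579969952687} - \frac{6206412965925396 \sqrt{2082}}{6412389435359343579969952687} \approx 0.00013998$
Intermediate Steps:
$c = \frac{17}{6} \approx 2.8333$
$T{\left(G \right)} = \sqrt{\frac{17}{6} + G}$
$\frac{1}{\left(\frac{T{\left(55 \right)}}{3374} + \frac{1}{\left(1922 + 3385\right) \left(-1252\right)}\right) + 7144} = \frac{1}{\left(\frac{\frac{1}{6} \sqrt{102 + 36 \cdot 55}}{3374} + \frac{1}{\left(1922 + 3385\right) \left(-1252\right)}\right) + 7144} = \frac{1}{\left(\frac{\sqrt{102 + 1980}}{6} \cdot \frac{1}{3374} + \frac{1}{5307} \left(- \frac{1}{1252}\right)\right) + 7144} = \frac{1}{\left(\frac{\sqrt{2082}}{6} \cdot \frac{1}{3374} + \frac{1}{5307} \left(- \frac{1}{1252}\right)\right) + 7144} = \frac{1}{\left(\frac{\sqrt{2082}}{20244} - \frac{1}{6644364}\right) + 7144} = \frac{1}{\left(- \frac{1}{6644364} + \frac{\sqrt{2082}}{20244}\right) + 7144} = \frac{1}{\frac{47467336415}{6644364} + \frac{\sqrt{2082}}{20244}}$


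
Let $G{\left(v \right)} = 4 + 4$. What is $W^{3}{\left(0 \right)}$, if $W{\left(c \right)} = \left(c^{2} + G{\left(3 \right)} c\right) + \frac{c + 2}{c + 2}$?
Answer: $1$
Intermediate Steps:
$G{\left(v \right)} = 8$
$W{\left(c \right)} = 1 + c^{2} + 8 c$ ($W{\left(c \right)} = \left(c^{2} + 8 c\right) + \frac{c + 2}{c + 2} = \left(c^{2} + 8 c\right) + \frac{2 + c}{2 + c} = \left(c^{2} + 8 c\right) + 1 = 1 + c^{2} + 8 c$)
$W^{3}{\left(0 \right)} = \left(1 + 0^{2} + 8 \cdot 0\right)^{3} = \left(1 + 0 + 0\right)^{3} = 1^{3} = 1$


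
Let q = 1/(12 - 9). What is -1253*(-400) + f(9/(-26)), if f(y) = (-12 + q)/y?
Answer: 13533310/27 ≈ 5.0123e+5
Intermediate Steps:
q = ⅓ (q = 1/3 = ⅓ ≈ 0.33333)
f(y) = -35/(3*y) (f(y) = (-12 + ⅓)/y = -35/(3*y))
-1253*(-400) + f(9/(-26)) = -1253*(-400) - 35/(3*(9/(-26))) = 501200 - 35/(3*(9*(-1/26))) = 501200 - 35/(3*(-9/26)) = 501200 - 35/3*(-26/9) = 501200 + 910/27 = 13533310/27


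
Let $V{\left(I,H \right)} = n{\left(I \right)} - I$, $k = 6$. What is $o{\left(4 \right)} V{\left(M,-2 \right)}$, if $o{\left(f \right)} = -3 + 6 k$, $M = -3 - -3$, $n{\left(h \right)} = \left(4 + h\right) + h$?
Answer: $132$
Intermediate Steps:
$n{\left(h \right)} = 4 + 2 h$
$M = 0$ ($M = -3 + 3 = 0$)
$V{\left(I,H \right)} = 4 + I$ ($V{\left(I,H \right)} = \left(4 + 2 I\right) - I = 4 + I$)
$o{\left(f \right)} = 33$ ($o{\left(f \right)} = -3 + 6 \cdot 6 = -3 + 36 = 33$)
$o{\left(4 \right)} V{\left(M,-2 \right)} = 33 \left(4 + 0\right) = 33 \cdot 4 = 132$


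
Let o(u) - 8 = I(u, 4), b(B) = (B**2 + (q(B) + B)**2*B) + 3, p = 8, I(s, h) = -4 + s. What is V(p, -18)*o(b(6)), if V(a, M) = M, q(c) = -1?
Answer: -3474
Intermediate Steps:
b(B) = 3 + B**2 + B*(-1 + B)**2 (b(B) = (B**2 + (-1 + B)**2*B) + 3 = (B**2 + B*(-1 + B)**2) + 3 = 3 + B**2 + B*(-1 + B)**2)
o(u) = 4 + u (o(u) = 8 + (-4 + u) = 4 + u)
V(p, -18)*o(b(6)) = -18*(4 + (3 + 6 + 6**3 - 1*6**2)) = -18*(4 + (3 + 6 + 216 - 1*36)) = -18*(4 + (3 + 6 + 216 - 36)) = -18*(4 + 189) = -18*193 = -3474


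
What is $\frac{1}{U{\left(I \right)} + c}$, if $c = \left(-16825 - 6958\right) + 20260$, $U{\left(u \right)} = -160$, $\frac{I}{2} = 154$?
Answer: $- \frac{1}{3683} \approx -0.00027152$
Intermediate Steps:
$I = 308$ ($I = 2 \cdot 154 = 308$)
$c = -3523$ ($c = \left(-16825 - 6958\right) + 20260 = -23783 + 20260 = -3523$)
$\frac{1}{U{\left(I \right)} + c} = \frac{1}{-160 - 3523} = \frac{1}{-3683} = - \frac{1}{3683}$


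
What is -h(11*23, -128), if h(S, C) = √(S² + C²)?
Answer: -√80393 ≈ -283.54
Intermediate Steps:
h(S, C) = √(C² + S²)
-h(11*23, -128) = -√((-128)² + (11*23)²) = -√(16384 + 253²) = -√(16384 + 64009) = -√80393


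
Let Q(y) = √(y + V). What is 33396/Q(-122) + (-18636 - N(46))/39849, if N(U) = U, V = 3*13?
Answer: -18682/39849 - 33396*I*√83/83 ≈ -0.46882 - 3665.7*I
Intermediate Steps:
V = 39
Q(y) = √(39 + y) (Q(y) = √(y + 39) = √(39 + y))
33396/Q(-122) + (-18636 - N(46))/39849 = 33396/(√(39 - 122)) + (-18636 - 1*46)/39849 = 33396/(√(-83)) + (-18636 - 46)*(1/39849) = 33396/((I*√83)) - 18682*1/39849 = 33396*(-I*√83/83) - 18682/39849 = -33396*I*√83/83 - 18682/39849 = -18682/39849 - 33396*I*√83/83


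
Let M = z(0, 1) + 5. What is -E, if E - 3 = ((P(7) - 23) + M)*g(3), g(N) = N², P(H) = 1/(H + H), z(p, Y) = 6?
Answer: 1461/14 ≈ 104.36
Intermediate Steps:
P(H) = 1/(2*H)
M = 11 (M = 6 + 5 = 11)
E = -1461/14 (E = 3 + (((½)/7 - 23) + 11)*3² = 3 + (((½)*(⅐) - 23) + 11)*9 = 3 + ((1/14 - 23) + 11)*9 = 3 + (-321/14 + 11)*9 = 3 - 167/14*9 = 3 - 1503/14 = -1461/14 ≈ -104.36)
-E = -1*(-1461/14) = 1461/14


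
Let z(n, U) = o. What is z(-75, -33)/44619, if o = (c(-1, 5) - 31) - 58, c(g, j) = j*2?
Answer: -79/44619 ≈ -0.0017705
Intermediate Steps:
c(g, j) = 2*j
o = -79 (o = (2*5 - 31) - 58 = (10 - 31) - 58 = -21 - 58 = -79)
z(n, U) = -79
z(-75, -33)/44619 = -79/44619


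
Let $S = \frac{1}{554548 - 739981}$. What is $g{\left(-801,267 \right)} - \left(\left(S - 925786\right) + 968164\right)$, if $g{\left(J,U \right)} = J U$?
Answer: $- \frac{47516279084}{185433} \approx -2.5625 \cdot 10^{5}$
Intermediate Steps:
$S = - \frac{1}{185433}$ ($S = \frac{1}{-185433} = - \frac{1}{185433} \approx -5.3928 \cdot 10^{-6}$)
$g{\left(-801,267 \right)} - \left(\left(S - 925786\right) + 968164\right) = \left(-801\right) 267 - \left(\left(- \frac{1}{185433} - 925786\right) + 968164\right) = -213867 - \left(- \frac{171671275339}{185433} + 968164\right) = -213867 - \frac{7858279673}{185433} = - \frac{47516279084}{185433}$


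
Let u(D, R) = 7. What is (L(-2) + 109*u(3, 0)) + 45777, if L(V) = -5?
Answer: 46535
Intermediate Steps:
(L(-2) + 109*u(3, 0)) + 45777 = (-5 + 109*7) + 45777 = (-5 + 763) + 45777 = 758 + 45777 = 46535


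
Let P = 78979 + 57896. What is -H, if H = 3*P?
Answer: -410625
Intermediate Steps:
P = 136875
H = 410625 (H = 3*136875 = 410625)
-H = -1*410625 = -410625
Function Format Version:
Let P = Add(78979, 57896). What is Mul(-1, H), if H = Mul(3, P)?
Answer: -410625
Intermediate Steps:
P = 136875
H = 410625 (H = Mul(3, 136875) = 410625)
Mul(-1, H) = Mul(-1, 410625) = -410625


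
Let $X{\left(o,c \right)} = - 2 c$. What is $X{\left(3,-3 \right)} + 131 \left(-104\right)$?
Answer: $-13618$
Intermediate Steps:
$X{\left(3,-3 \right)} + 131 \left(-104\right) = \left(-2\right) \left(-3\right) + 131 \left(-104\right) = 6 - 13624 = -13618$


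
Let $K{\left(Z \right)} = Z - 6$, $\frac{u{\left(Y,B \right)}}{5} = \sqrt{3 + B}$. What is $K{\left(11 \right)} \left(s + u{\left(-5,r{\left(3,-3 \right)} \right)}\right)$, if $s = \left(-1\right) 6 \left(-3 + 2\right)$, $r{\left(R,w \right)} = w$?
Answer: $30$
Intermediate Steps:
$u{\left(Y,B \right)} = 5 \sqrt{3 + B}$
$K{\left(Z \right)} = -6 + Z$
$s = 6$ ($s = \left(-6\right) \left(-1\right) = 6$)
$K{\left(11 \right)} \left(s + u{\left(-5,r{\left(3,-3 \right)} \right)}\right) = \left(-6 + 11\right) \left(6 + 5 \sqrt{3 - 3}\right) = 5 \left(6 + 5 \sqrt{0}\right) = 5 \left(6 + 5 \cdot 0\right) = 5 \left(6 + 0\right) = 5 \cdot 6 = 30$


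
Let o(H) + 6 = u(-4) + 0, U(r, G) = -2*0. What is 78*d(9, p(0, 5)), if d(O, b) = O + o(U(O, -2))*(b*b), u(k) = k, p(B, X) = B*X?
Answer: 702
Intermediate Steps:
U(r, G) = 0
o(H) = -10 (o(H) = -6 + (-4 + 0) = -6 - 4 = -10)
d(O, b) = O - 10*b² (d(O, b) = O - 10*b*b = O - 10*b²)
78*d(9, p(0, 5)) = 78*(9 - 10*(0*5)²) = 78*(9 - 10*0²) = 78*(9 - 10*0) = 78*(9 + 0) = 78*9 = 702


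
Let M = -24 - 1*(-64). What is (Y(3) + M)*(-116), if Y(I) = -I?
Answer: -4292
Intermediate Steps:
M = 40 (M = -24 + 64 = 40)
(Y(3) + M)*(-116) = (-1*3 + 40)*(-116) = (-3 + 40)*(-116) = 37*(-116) = -4292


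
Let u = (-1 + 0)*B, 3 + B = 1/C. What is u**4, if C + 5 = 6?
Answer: 16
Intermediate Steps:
C = 1 (C = -5 + 6 = 1)
B = -2 (B = -3 + 1/1 = -3 + 1 = -2)
u = 2 (u = (-1 + 0)*(-2) = -1*(-2) = 2)
u**4 = 2**4 = 16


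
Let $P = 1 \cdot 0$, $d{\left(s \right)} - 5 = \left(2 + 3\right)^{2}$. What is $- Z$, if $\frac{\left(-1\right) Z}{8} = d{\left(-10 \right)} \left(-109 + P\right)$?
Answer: $-26160$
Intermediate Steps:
$d{\left(s \right)} = 30$ ($d{\left(s \right)} = 5 + \left(2 + 3\right)^{2} = 5 + 5^{2} = 5 + 25 = 30$)
$P = 0$
$Z = 26160$ ($Z = - 8 \cdot 30 \left(-109 + 0\right) = - 8 \cdot 30 \left(-109\right) = \left(-8\right) \left(-3270\right) = 26160$)
$- Z = \left(-1\right) 26160 = -26160$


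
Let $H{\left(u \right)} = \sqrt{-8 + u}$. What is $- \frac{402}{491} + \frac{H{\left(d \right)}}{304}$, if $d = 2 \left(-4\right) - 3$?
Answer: $- \frac{402}{491} + \frac{i \sqrt{19}}{304} \approx -0.81874 + 0.014338 i$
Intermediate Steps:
$d = -11$ ($d = -8 - 3 = -11$)
$- \frac{402}{491} + \frac{H{\left(d \right)}}{304} = - \frac{402}{491} + \frac{\sqrt{-8 - 11}}{304} = \left(-402\right) \frac{1}{491} + \sqrt{-19} \cdot \frac{1}{304} = - \frac{402}{491} + i \sqrt{19} \cdot \frac{1}{304} = - \frac{402}{491} + \frac{i \sqrt{19}}{304}$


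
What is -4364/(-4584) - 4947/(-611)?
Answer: 6335863/700206 ≈ 9.0486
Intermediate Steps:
-4364/(-4584) - 4947/(-611) = -4364*(-1/4584) - 4947*(-1/611) = 1091/1146 + 4947/611 = 6335863/700206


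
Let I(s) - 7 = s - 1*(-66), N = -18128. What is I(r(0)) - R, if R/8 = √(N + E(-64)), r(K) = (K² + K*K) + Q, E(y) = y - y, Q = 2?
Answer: 75 - 32*I*√1133 ≈ 75.0 - 1077.1*I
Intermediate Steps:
E(y) = 0
r(K) = 2 + 2*K² (r(K) = (K² + K*K) + 2 = (K² + K²) + 2 = 2*K² + 2 = 2 + 2*K²)
R = 32*I*√1133 (R = 8*√(-18128 + 0) = 8*√(-18128) = 8*(4*I*√1133) = 32*I*√1133 ≈ 1077.1*I)
I(s) = 73 + s (I(s) = 7 + (s - 1*(-66)) = 7 + (s + 66) = 7 + (66 + s) = 73 + s)
I(r(0)) - R = (73 + (2 + 2*0²)) - 32*I*√1133 = (73 + (2 + 2*0)) - 32*I*√1133 = (73 + (2 + 0)) - 32*I*√1133 = (73 + 2) - 32*I*√1133 = 75 - 32*I*√1133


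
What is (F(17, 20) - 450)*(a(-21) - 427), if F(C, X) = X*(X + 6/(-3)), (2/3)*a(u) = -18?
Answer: 40860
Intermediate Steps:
a(u) = -27 (a(u) = (3/2)*(-18) = -27)
F(C, X) = X*(-2 + X) (F(C, X) = X*(X + 6*(-⅓)) = X*(X - 2) = X*(-2 + X))
(F(17, 20) - 450)*(a(-21) - 427) = (20*(-2 + 20) - 450)*(-27 - 427) = (20*18 - 450)*(-454) = (360 - 450)*(-454) = -90*(-454) = 40860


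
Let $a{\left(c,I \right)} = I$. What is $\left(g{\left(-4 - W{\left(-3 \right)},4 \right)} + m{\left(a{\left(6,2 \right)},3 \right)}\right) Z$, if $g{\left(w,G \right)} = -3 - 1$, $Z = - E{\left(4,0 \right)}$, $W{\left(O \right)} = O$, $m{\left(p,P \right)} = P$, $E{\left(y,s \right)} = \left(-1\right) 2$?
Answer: $-2$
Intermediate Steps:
$E{\left(y,s \right)} = -2$
$Z = 2$ ($Z = \left(-1\right) \left(-2\right) = 2$)
$g{\left(w,G \right)} = -4$ ($g{\left(w,G \right)} = -3 - 1 = -4$)
$\left(g{\left(-4 - W{\left(-3 \right)},4 \right)} + m{\left(a{\left(6,2 \right)},3 \right)}\right) Z = \left(-4 + 3\right) 2 = \left(-1\right) 2 = -2$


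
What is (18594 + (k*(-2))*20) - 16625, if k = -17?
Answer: 2649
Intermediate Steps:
(18594 + (k*(-2))*20) - 16625 = (18594 - 17*(-2)*20) - 16625 = (18594 + 34*20) - 16625 = (18594 + 680) - 16625 = 19274 - 16625 = 2649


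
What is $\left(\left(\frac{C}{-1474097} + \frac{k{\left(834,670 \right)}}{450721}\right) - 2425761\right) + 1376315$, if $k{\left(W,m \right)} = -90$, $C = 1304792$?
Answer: $- \frac{697259304677112664}{664406473937} \approx -1.0494 \cdot 10^{6}$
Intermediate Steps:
$\left(\left(\frac{C}{-1474097} + \frac{k{\left(834,670 \right)}}{450721}\right) - 2425761\right) + 1376315 = \left(\left(\frac{1304792}{-1474097} - \frac{90}{450721}\right) - 2425761\right) + 1376315 = \left(\left(1304792 \left(- \frac{1}{1474097}\right) - \frac{90}{450721}\right) - 2425761\right) + 1376315 = \left(\left(- \frac{1304792}{1474097} - \frac{90}{450721}\right) - 2425761\right) + 1376315 = \left(- \frac{588229823762}{664406473937} - 2425761\right) + 1376315 = - \frac{1611691900853714819}{664406473937} + 1376315 = - \frac{697259304677112664}{664406473937}$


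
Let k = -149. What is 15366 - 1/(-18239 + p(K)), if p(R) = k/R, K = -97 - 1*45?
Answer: 39794697916/2589789 ≈ 15366.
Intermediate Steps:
K = -142 (K = -97 - 45 = -142)
p(R) = -149/R
15366 - 1/(-18239 + p(K)) = 15366 - 1/(-18239 - 149/(-142)) = 15366 - 1/(-18239 - 149*(-1/142)) = 15366 - 1/(-18239 + 149/142) = 15366 - 1/(-2589789/142) = 15366 - 1*(-142/2589789) = 15366 + 142/2589789 = 39794697916/2589789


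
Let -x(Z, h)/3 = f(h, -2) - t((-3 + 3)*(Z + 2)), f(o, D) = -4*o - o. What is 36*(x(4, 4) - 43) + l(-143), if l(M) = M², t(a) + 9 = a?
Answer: 20089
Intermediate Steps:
t(a) = -9 + a
f(o, D) = -5*o
x(Z, h) = -27 + 15*h (x(Z, h) = -3*(-5*h - (-9 + (-3 + 3)*(Z + 2))) = -3*(-5*h - (-9 + 0*(2 + Z))) = -3*(-5*h - (-9 + 0)) = -3*(-5*h - 1*(-9)) = -3*(-5*h + 9) = -3*(9 - 5*h) = -27 + 15*h)
36*(x(4, 4) - 43) + l(-143) = 36*((-27 + 15*4) - 43) + (-143)² = 36*((-27 + 60) - 43) + 20449 = 36*(33 - 43) + 20449 = 36*(-10) + 20449 = -360 + 20449 = 20089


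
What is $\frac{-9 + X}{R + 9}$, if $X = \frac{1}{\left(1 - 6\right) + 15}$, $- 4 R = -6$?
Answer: $- \frac{89}{105} \approx -0.84762$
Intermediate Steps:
$R = \frac{3}{2}$ ($R = \left(- \frac{1}{4}\right) \left(-6\right) = \frac{3}{2} \approx 1.5$)
$X = \frac{1}{10}$ ($X = \frac{1}{-5 + 15} = \frac{1}{10} \approx 0.1$)
$\frac{-9 + X}{R + 9} = \frac{-9 + \frac{1}{10}}{\frac{3}{2} + 9} = \frac{1}{\frac{21}{2}} \left(- \frac{89}{10}\right) = \frac{2}{21} \left(- \frac{89}{10}\right) = - \frac{89}{105}$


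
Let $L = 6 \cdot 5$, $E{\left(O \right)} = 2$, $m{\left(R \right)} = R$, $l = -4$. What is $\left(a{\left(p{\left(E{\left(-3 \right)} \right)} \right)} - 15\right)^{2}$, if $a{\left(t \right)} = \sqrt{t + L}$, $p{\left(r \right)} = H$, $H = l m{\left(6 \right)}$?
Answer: $\left(15 - \sqrt{6}\right)^{2} \approx 157.52$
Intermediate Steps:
$L = 30$
$H = -24$ ($H = \left(-4\right) 6 = -24$)
$p{\left(r \right)} = -24$
$a{\left(t \right)} = \sqrt{30 + t}$ ($a{\left(t \right)} = \sqrt{t + 30} = \sqrt{30 + t}$)
$\left(a{\left(p{\left(E{\left(-3 \right)} \right)} \right)} - 15\right)^{2} = \left(\sqrt{30 - 24} - 15\right)^{2} = \left(\sqrt{6} - 15\right)^{2} = \left(-15 + \sqrt{6}\right)^{2}$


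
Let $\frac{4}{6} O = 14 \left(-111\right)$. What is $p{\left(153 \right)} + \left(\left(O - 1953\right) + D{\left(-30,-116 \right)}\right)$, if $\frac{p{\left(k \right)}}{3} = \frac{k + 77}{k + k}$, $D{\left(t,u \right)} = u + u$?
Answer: $- \frac{230201}{51} \approx -4513.7$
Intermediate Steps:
$O = -2331$ ($O = \frac{3 \cdot 14 \left(-111\right)}{2} = \frac{3}{2} \left(-1554\right) = -2331$)
$D{\left(t,u \right)} = 2 u$
$p{\left(k \right)} = \frac{3 \left(77 + k\right)}{2 k}$ ($p{\left(k \right)} = 3 \frac{k + 77}{k + k} = 3 \frac{77 + k}{2 k} = \frac{3 \left(77 + k\right)}{2 k}$)
$p{\left(153 \right)} + \left(\left(O - 1953\right) + D{\left(-30,-116 \right)}\right) = \frac{3 \left(77 + 153\right)}{2 \cdot 153} + \left(\left(-2331 - 1953\right) + 2 \left(-116\right)\right) = \frac{3}{2} \cdot \frac{1}{153} \cdot 230 - 4516 = \frac{115}{51} - 4516 = - \frac{230201}{51}$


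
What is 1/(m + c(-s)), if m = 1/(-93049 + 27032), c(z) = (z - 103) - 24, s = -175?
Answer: 66017/3168815 ≈ 0.020833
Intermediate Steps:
c(z) = -127 + z (c(z) = (-103 + z) - 24 = -127 + z)
m = -1/66017 (m = 1/(-66017) = -1/66017 ≈ -1.5148e-5)
1/(m + c(-s)) = 1/(-1/66017 + (-127 - 1*(-175))) = 1/(-1/66017 + (-127 + 175)) = 1/(-1/66017 + 48) = 1/(3168815/66017) = 66017/3168815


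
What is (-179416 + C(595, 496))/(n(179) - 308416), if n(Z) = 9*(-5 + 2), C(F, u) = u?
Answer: 178920/308443 ≈ 0.58007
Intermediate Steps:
n(Z) = -27 (n(Z) = 9*(-3) = -27)
(-179416 + C(595, 496))/(n(179) - 308416) = (-179416 + 496)/(-27 - 308416) = -178920/(-308443) = -178920*(-1/308443) = 178920/308443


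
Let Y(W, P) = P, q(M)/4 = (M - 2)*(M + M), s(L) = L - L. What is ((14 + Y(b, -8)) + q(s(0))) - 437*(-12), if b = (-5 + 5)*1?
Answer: 5250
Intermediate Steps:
b = 0 (b = 0*1 = 0)
s(L) = 0
q(M) = 8*M*(-2 + M) (q(M) = 4*((M - 2)*(M + M)) = 4*((-2 + M)*(2*M)) = 4*(2*M*(-2 + M)) = 8*M*(-2 + M))
((14 + Y(b, -8)) + q(s(0))) - 437*(-12) = ((14 - 8) + 8*0*(-2 + 0)) - 437*(-12) = (6 + 8*0*(-2)) + 5244 = (6 + 0) + 5244 = 6 + 5244 = 5250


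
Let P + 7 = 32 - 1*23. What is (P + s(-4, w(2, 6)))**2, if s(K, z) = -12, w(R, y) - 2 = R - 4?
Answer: 100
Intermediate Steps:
w(R, y) = -2 + R (w(R, y) = 2 + (R - 4) = 2 + (-4 + R) = -2 + R)
P = 2 (P = -7 + (32 - 1*23) = -7 + (32 - 23) = -7 + 9 = 2)
(P + s(-4, w(2, 6)))**2 = (2 - 12)**2 = (-10)**2 = 100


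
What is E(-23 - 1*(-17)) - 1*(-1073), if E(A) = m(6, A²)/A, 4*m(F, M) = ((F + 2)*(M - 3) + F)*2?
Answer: 2101/2 ≈ 1050.5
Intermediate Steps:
m(F, M) = F/2 + (-3 + M)*(2 + F)/2 (m(F, M) = (((F + 2)*(M - 3) + F)*2)/4 = (((2 + F)*(-3 + M) + F)*2)/4 = (((-3 + M)*(2 + F) + F)*2)/4 = ((F + (-3 + M)*(2 + F))*2)/4 = (2*F + 2*(-3 + M)*(2 + F))/4 = F/2 + (-3 + M)*(2 + F)/2)
E(A) = (-9 + 4*A²)/A (E(A) = (-3 + A² - 1*6 + (½)*6*A²)/A = (-3 + A² - 6 + 3*A²)/A = (-9 + 4*A²)/A)
E(-23 - 1*(-17)) - 1*(-1073) = (-9/(-23 - 1*(-17)) + 4*(-23 - 1*(-17))) - 1*(-1073) = (-9/(-23 + 17) + 4*(-23 + 17)) + 1073 = (-9/(-6) + 4*(-6)) + 1073 = (-9*(-⅙) - 24) + 1073 = (3/2 - 24) + 1073 = -45/2 + 1073 = 2101/2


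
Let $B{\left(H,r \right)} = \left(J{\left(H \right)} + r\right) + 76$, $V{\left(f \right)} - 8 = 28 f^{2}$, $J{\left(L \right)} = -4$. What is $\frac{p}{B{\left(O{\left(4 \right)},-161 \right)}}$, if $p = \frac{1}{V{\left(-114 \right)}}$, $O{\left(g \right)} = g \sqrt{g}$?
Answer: $- \frac{1}{32386744} \approx -3.0877 \cdot 10^{-8}$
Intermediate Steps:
$O{\left(g \right)} = g^{\frac{3}{2}}$
$V{\left(f \right)} = 8 + 28 f^{2}$
$B{\left(H,r \right)} = 72 + r$ ($B{\left(H,r \right)} = \left(-4 + r\right) + 76 = 72 + r$)
$p = \frac{1}{363896}$ ($p = \frac{1}{8 + 28 \left(-114\right)^{2}} = \frac{1}{8 + 28 \cdot 12996} = \frac{1}{8 + 363888} = \frac{1}{363896} \approx 2.748 \cdot 10^{-6}$)
$\frac{p}{B{\left(O{\left(4 \right)},-161 \right)}} = \frac{1}{363896 \left(72 - 161\right)} = \frac{1}{363896 \left(-89\right)} = \frac{1}{363896} \left(- \frac{1}{89}\right) = - \frac{1}{32386744}$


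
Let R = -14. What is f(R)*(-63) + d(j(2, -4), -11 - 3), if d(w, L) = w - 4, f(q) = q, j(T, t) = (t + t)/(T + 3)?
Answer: 4382/5 ≈ 876.40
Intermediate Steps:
j(T, t) = 2*t/(3 + T) (j(T, t) = (2*t)/(3 + T) = 2*t/(3 + T))
d(w, L) = -4 + w
f(R)*(-63) + d(j(2, -4), -11 - 3) = -14*(-63) + (-4 + 2*(-4)/(3 + 2)) = 882 + (-4 + 2*(-4)/5) = 882 + (-4 + 2*(-4)*(⅕)) = 882 + (-4 - 8/5) = 882 - 28/5 = 4382/5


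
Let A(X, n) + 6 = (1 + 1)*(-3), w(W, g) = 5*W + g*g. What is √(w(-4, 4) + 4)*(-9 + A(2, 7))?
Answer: 0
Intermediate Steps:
w(W, g) = g² + 5*W (w(W, g) = 5*W + g² = g² + 5*W)
A(X, n) = -12 (A(X, n) = -6 + (1 + 1)*(-3) = -6 + 2*(-3) = -6 - 6 = -12)
√(w(-4, 4) + 4)*(-9 + A(2, 7)) = √((4² + 5*(-4)) + 4)*(-9 - 12) = √((16 - 20) + 4)*(-21) = √(-4 + 4)*(-21) = √0*(-21) = 0*(-21) = 0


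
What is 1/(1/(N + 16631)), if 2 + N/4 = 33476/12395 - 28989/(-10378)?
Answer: 1070565844231/64317655 ≈ 16645.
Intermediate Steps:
N = 898923926/64317655 (N = -8 + 4*(33476/12395 - 28989/(-10378)) = -8 + 4*(33476*(1/12395) - 28989*(-1/10378)) = -8 + 4*(33476/12395 + 28989/10378) = -8 + 4*(706732583/128635310) = -8 + 1413465166/64317655 = 898923926/64317655 ≈ 13.976)
1/(1/(N + 16631)) = 1/(1/(898923926/64317655 + 16631)) = 1/(1/(1070565844231/64317655)) = 1/(64317655/1070565844231) = 1070565844231/64317655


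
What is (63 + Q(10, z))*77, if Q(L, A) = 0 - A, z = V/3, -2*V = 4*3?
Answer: 5005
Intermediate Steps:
V = -6 (V = -2*3 = -1/2*12 = -6)
z = -2 (z = -6/3 = -6*1/3 = -2)
Q(L, A) = -A
(63 + Q(10, z))*77 = (63 - 1*(-2))*77 = (63 + 2)*77 = 65*77 = 5005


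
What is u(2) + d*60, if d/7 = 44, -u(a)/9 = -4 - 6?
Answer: 18570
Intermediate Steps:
u(a) = 90 (u(a) = -9*(-4 - 6) = -9*(-10) = 90)
d = 308 (d = 7*44 = 308)
u(2) + d*60 = 90 + 308*60 = 90 + 18480 = 18570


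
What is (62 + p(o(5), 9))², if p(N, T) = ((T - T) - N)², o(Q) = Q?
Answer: 7569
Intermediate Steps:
p(N, T) = N² (p(N, T) = (0 - N)² = (-N)² = N²)
(62 + p(o(5), 9))² = (62 + 5²)² = (62 + 25)² = 87² = 7569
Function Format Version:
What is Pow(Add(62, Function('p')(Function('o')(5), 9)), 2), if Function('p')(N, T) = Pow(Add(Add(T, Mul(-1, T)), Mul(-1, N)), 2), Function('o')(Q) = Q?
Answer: 7569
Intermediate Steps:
Function('p')(N, T) = Pow(N, 2) (Function('p')(N, T) = Pow(Add(0, Mul(-1, N)), 2) = Pow(Mul(-1, N), 2) = Pow(N, 2))
Pow(Add(62, Function('p')(Function('o')(5), 9)), 2) = Pow(Add(62, Pow(5, 2)), 2) = Pow(Add(62, 25), 2) = Pow(87, 2) = 7569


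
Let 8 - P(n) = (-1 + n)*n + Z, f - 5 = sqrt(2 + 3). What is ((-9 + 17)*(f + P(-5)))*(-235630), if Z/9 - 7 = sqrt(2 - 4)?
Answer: 150803200 - 1885040*sqrt(5) + 16965360*I*sqrt(2) ≈ 1.4659e+8 + 2.3993e+7*I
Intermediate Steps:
f = 5 + sqrt(5) (f = 5 + sqrt(2 + 3) = 5 + sqrt(5) ≈ 7.2361)
Z = 63 + 9*I*sqrt(2) (Z = 63 + 9*sqrt(2 - 4) = 63 + 9*sqrt(-2) = 63 + 9*(I*sqrt(2)) = 63 + 9*I*sqrt(2) ≈ 63.0 + 12.728*I)
P(n) = -55 - n*(-1 + n) - 9*I*sqrt(2) (P(n) = 8 - ((-1 + n)*n + (63 + 9*I*sqrt(2))) = 8 - (n*(-1 + n) + (63 + 9*I*sqrt(2))) = 8 - (63 + n*(-1 + n) + 9*I*sqrt(2)) = 8 + (-63 - n*(-1 + n) - 9*I*sqrt(2)) = -55 - n*(-1 + n) - 9*I*sqrt(2))
((-9 + 17)*(f + P(-5)))*(-235630) = ((-9 + 17)*((5 + sqrt(5)) + (-55 - 5 - 1*(-5)**2 - 9*I*sqrt(2))))*(-235630) = (8*((5 + sqrt(5)) + (-55 - 5 - 1*25 - 9*I*sqrt(2))))*(-235630) = (8*((5 + sqrt(5)) + (-55 - 5 - 25 - 9*I*sqrt(2))))*(-235630) = (8*((5 + sqrt(5)) + (-85 - 9*I*sqrt(2))))*(-235630) = (8*(-80 + sqrt(5) - 9*I*sqrt(2)))*(-235630) = (-640 + 8*sqrt(5) - 72*I*sqrt(2))*(-235630) = 150803200 - 1885040*sqrt(5) + 16965360*I*sqrt(2)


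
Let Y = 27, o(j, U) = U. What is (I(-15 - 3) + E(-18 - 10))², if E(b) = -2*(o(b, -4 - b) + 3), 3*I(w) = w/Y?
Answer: 238144/81 ≈ 2940.1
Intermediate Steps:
I(w) = w/81 (I(w) = (w/27)/3 = w/81)
E(b) = 2 + 2*b (E(b) = -2*((-4 - b) + 3) = -2*(-1 - b) = 2 + 2*b)
(I(-15 - 3) + E(-18 - 10))² = ((-15 - 3)/81 + (2 + 2*(-18 - 10)))² = ((1/81)*(-18) + (2 + 2*(-28)))² = (-2/9 + (2 - 56))² = (-2/9 - 54)² = (-488/9)² = 238144/81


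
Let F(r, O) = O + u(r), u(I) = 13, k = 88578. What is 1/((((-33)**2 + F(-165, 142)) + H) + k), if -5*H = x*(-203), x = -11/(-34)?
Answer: 170/15271973 ≈ 1.1132e-5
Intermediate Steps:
x = 11/34 (x = -11*(-1/34) = 11/34 ≈ 0.32353)
H = 2233/170 (H = -11*(-203)/170 = -1/5*(-2233/34) = 2233/170 ≈ 13.135)
F(r, O) = 13 + O (F(r, O) = O + 13 = 13 + O)
1/((((-33)**2 + F(-165, 142)) + H) + k) = 1/((((-33)**2 + (13 + 142)) + 2233/170) + 88578) = 1/(((1089 + 155) + 2233/170) + 88578) = 1/((1244 + 2233/170) + 88578) = 1/(213713/170 + 88578) = 1/(15271973/170) = 170/15271973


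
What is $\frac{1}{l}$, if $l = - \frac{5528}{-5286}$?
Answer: $\frac{2643}{2764} \approx 0.95622$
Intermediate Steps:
$l = \frac{2764}{2643}$ ($l = \left(-5528\right) \left(- \frac{1}{5286}\right) = \frac{2764}{2643} \approx 1.0458$)
$\frac{1}{l} = \frac{1}{\frac{2764}{2643}} = \frac{2643}{2764}$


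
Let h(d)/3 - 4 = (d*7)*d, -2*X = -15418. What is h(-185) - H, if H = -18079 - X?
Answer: 744525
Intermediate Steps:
X = 7709 (X = -½*(-15418) = 7709)
h(d) = 12 + 21*d² (h(d) = 12 + 3*((d*7)*d) = 12 + 3*((7*d)*d) = 12 + 3*(7*d²) = 12 + 21*d²)
H = -25788 (H = -18079 - 1*7709 = -18079 - 7709 = -25788)
h(-185) - H = (12 + 21*(-185)²) - 1*(-25788) = (12 + 21*34225) + 25788 = (12 + 718725) + 25788 = 718737 + 25788 = 744525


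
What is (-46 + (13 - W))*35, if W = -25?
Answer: -280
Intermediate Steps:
(-46 + (13 - W))*35 = (-46 + (13 - 1*(-25)))*35 = (-46 + (13 + 25))*35 = (-46 + 38)*35 = -8*35 = -280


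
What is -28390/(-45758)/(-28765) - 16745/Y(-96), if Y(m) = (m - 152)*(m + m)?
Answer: -13198565417/37529074176 ≈ -0.35169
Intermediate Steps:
Y(m) = 2*m*(-152 + m) (Y(m) = (-152 + m)*(2*m) = 2*m*(-152 + m))
-28390/(-45758)/(-28765) - 16745/Y(-96) = -28390/(-45758)/(-28765) - 16745*(-1/(192*(-152 - 96))) = -28390*(-1/45758)*(-1/28765) - 16745/(2*(-96)*(-248)) = (85/137)*(-1/28765) - 16745/47616 = -17/788161 - 16745*1/47616 = -17/788161 - 16745/47616 = -13198565417/37529074176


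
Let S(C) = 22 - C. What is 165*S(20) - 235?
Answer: 95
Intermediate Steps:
165*S(20) - 235 = 165*(22 - 1*20) - 235 = 165*(22 - 20) - 235 = 165*2 - 235 = 330 - 235 = 95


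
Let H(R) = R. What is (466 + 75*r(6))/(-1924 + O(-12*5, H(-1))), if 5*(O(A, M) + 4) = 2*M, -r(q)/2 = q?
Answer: 1085/4821 ≈ 0.22506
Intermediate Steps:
r(q) = -2*q
O(A, M) = -4 + 2*M/5 (O(A, M) = -4 + (2*M)/5 = -4 + 2*M/5)
(466 + 75*r(6))/(-1924 + O(-12*5, H(-1))) = (466 + 75*(-2*6))/(-1924 + (-4 + (⅖)*(-1))) = (466 + 75*(-12))/(-1924 + (-4 - ⅖)) = (466 - 900)/(-1924 - 22/5) = -434/(-9642/5) = -434*(-5/9642) = 1085/4821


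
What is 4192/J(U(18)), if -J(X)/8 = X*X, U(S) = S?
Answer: -131/81 ≈ -1.6173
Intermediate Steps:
J(X) = -8*X² (J(X) = -8*X*X = -8*X²)
4192/J(U(18)) = 4192/((-8*18²)) = 4192/((-8*324)) = 4192/(-2592) = 4192*(-1/2592) = -131/81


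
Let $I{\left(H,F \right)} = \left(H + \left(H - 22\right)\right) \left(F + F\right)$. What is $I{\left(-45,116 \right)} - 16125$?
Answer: $-42109$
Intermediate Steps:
$I{\left(H,F \right)} = 2 F \left(-22 + 2 H\right)$ ($I{\left(H,F \right)} = \left(H + \left(-22 + H\right)\right) 2 F = \left(-22 + 2 H\right) 2 F = 2 F \left(-22 + 2 H\right)$)
$I{\left(-45,116 \right)} - 16125 = 4 \cdot 116 \left(-11 - 45\right) - 16125 = 4 \cdot 116 \left(-56\right) - 16125 = -25984 - 16125 = -42109$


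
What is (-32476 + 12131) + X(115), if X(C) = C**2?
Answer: -7120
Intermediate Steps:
(-32476 + 12131) + X(115) = (-32476 + 12131) + 115**2 = -20345 + 13225 = -7120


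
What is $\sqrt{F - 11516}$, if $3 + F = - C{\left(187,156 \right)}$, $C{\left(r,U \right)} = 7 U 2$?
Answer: $i \sqrt{13703} \approx 117.06 i$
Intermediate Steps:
$C{\left(r,U \right)} = 14 U$
$F = -2187$ ($F = -3 - 14 \cdot 156 = -3 - 2184 = -2187$)
$\sqrt{F - 11516} = \sqrt{-2187 - 11516} = \sqrt{-13703} = i \sqrt{13703}$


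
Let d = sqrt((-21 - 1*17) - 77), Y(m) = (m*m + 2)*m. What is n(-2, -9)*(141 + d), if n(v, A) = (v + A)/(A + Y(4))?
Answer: -517/21 - 11*I*sqrt(115)/63 ≈ -24.619 - 1.8724*I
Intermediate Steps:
Y(m) = m*(2 + m**2) (Y(m) = (m**2 + 2)*m = (2 + m**2)*m = m*(2 + m**2))
d = I*sqrt(115) (d = sqrt((-21 - 17) - 77) = sqrt(-38 - 77) = sqrt(-115) = I*sqrt(115) ≈ 10.724*I)
n(v, A) = (A + v)/(72 + A) (n(v, A) = (v + A)/(A + 4*(2 + 4**2)) = (A + v)/(A + 4*(2 + 16)) = (A + v)/(A + 4*18) = (A + v)/(A + 72) = (A + v)/(72 + A))
n(-2, -9)*(141 + d) = ((-9 - 2)/(72 - 9))*(141 + I*sqrt(115)) = (-11/63)*(141 + I*sqrt(115)) = ((1/63)*(-11))*(141 + I*sqrt(115)) = -11*(141 + I*sqrt(115))/63 = -517/21 - 11*I*sqrt(115)/63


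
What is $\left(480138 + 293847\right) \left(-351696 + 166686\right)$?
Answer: $-143194964850$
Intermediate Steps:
$\left(480138 + 293847\right) \left(-351696 + 166686\right) = 773985 \left(-185010\right) = -143194964850$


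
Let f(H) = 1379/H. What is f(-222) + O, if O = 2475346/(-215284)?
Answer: -105800431/5974131 ≈ -17.710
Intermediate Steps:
O = -1237673/107642 (O = 2475346*(-1/215284) = -1237673/107642 ≈ -11.498)
f(-222) + O = 1379/(-222) - 1237673/107642 = 1379*(-1/222) - 1237673/107642 = -1379/222 - 1237673/107642 = -105800431/5974131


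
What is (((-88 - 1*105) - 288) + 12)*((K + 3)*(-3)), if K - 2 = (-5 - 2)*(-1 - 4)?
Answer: 56280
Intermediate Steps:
K = 37 (K = 2 + (-5 - 2)*(-1 - 4) = 2 - 7*(-5) = 2 + 35 = 37)
(((-88 - 1*105) - 288) + 12)*((K + 3)*(-3)) = (((-88 - 1*105) - 288) + 12)*((37 + 3)*(-3)) = (((-88 - 105) - 288) + 12)*(40*(-3)) = ((-193 - 288) + 12)*(-120) = (-481 + 12)*(-120) = -469*(-120) = 56280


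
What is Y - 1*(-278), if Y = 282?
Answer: 560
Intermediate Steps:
Y - 1*(-278) = 282 - 1*(-278) = 282 + 278 = 560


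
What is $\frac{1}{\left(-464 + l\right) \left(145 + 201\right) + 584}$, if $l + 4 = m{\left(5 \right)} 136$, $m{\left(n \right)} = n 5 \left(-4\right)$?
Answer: $- \frac{1}{4866944} \approx -2.0547 \cdot 10^{-7}$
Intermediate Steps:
$m{\left(n \right)} = - 20 n$ ($m{\left(n \right)} = 5 n \left(-4\right) = - 20 n$)
$l = -13604$ ($l = -4 + \left(-20\right) 5 \cdot 136 = -4 - 13600 = -13604$)
$\frac{1}{\left(-464 + l\right) \left(145 + 201\right) + 584} = \frac{1}{\left(-464 - 13604\right) \left(145 + 201\right) + 584} = \frac{1}{\left(-14068\right) 346 + 584} = \frac{1}{-4867528 + 584} = \frac{1}{-4866944} = - \frac{1}{4866944}$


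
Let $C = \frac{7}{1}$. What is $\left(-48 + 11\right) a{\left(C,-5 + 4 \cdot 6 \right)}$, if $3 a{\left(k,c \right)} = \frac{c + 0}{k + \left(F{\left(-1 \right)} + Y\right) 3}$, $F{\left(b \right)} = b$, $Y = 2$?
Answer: $- \frac{703}{30} \approx -23.433$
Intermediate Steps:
$C = 7$ ($C = 7 \cdot 1 = 7$)
$a{\left(k,c \right)} = \frac{c}{3 \left(3 + k\right)}$ ($a{\left(k,c \right)} = \frac{\left(c + 0\right) \frac{1}{k + \left(-1 + 2\right) 3}}{3} = \frac{c \frac{1}{k + 1 \cdot 3}}{3} = \frac{c \frac{1}{k + 3}}{3} = \frac{c \frac{1}{3 + k}}{3} = \frac{c}{3 \left(3 + k\right)}$)
$\left(-48 + 11\right) a{\left(C,-5 + 4 \cdot 6 \right)} = \left(-48 + 11\right) \frac{-5 + 4 \cdot 6}{3 \left(3 + 7\right)} = - 37 \frac{-5 + 24}{3 \cdot 10} = - 37 \cdot \frac{1}{3} \cdot 19 \cdot \frac{1}{10} = \left(-37\right) \frac{19}{30} = - \frac{703}{30}$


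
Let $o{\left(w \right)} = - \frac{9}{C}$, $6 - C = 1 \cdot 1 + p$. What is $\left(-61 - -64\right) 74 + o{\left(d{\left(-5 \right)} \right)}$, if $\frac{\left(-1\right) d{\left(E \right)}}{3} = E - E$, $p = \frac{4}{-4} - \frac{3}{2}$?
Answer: $\frac{1104}{5} \approx 220.8$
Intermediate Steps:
$p = - \frac{5}{2}$ ($p = 4 \left(- \frac{1}{4}\right) - \frac{3}{2} = -1 - \frac{3}{2} = - \frac{5}{2} \approx -2.5$)
$C = \frac{15}{2}$ ($C = 6 - \left(1 \cdot 1 - \frac{5}{2}\right) = 6 - \left(1 - \frac{5}{2}\right) = 6 - - \frac{3}{2} = 6 + \frac{3}{2} = \frac{15}{2} \approx 7.5$)
$d{\left(E \right)} = 0$ ($d{\left(E \right)} = - 3 \left(E - E\right) = \left(-3\right) 0 = 0$)
$o{\left(w \right)} = - \frac{6}{5}$ ($o{\left(w \right)} = - \frac{9}{\frac{15}{2}} = \left(-9\right) \frac{2}{15} = - \frac{6}{5}$)
$\left(-61 - -64\right) 74 + o{\left(d{\left(-5 \right)} \right)} = \left(-61 - -64\right) 74 - \frac{6}{5} = \left(-61 + 64\right) 74 - \frac{6}{5} = 3 \cdot 74 - \frac{6}{5} = 222 - \frac{6}{5} = \frac{1104}{5}$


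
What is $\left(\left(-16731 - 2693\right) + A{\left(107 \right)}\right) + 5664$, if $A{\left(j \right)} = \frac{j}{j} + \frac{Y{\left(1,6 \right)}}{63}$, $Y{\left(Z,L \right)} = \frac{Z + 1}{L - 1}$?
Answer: $- \frac{4334083}{315} \approx -13759.0$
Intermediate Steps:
$Y{\left(Z,L \right)} = \frac{1 + Z}{-1 + L}$
$A{\left(j \right)} = \frac{317}{315}$ ($A{\left(j \right)} = \frac{j}{j} + \frac{\frac{1}{-1 + 6} \left(1 + 1\right)}{63} = 1 + \frac{1}{5} \cdot 2 \cdot \frac{1}{63} = 1 + \frac{2}{5} \cdot \frac{1}{63} = 1 + \frac{2}{315} = \frac{317}{315}$)
$\left(\left(-16731 - 2693\right) + A{\left(107 \right)}\right) + 5664 = \left(\left(-16731 - 2693\right) + \frac{317}{315}\right) + 5664 = \left(-19424 + \frac{317}{315}\right) + 5664 = - \frac{6118243}{315} + 5664 = - \frac{4334083}{315}$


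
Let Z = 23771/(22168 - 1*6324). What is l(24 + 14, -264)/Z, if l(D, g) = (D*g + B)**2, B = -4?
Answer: 1595828213824/23771 ≈ 6.7133e+7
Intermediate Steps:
l(D, g) = (-4 + D*g)**2 (l(D, g) = (D*g - 4)**2 = (-4 + D*g)**2)
Z = 23771/15844 (Z = 23771/(22168 - 6324) = 23771/15844 ≈ 1.5003)
l(24 + 14, -264)/Z = (-4 + (24 + 14)*(-264))**2/(23771/15844) = (-4 + 38*(-264))**2*(15844/23771) = (-4 - 10032)**2*(15844/23771) = (-10036)**2*(15844/23771) = 100721296*(15844/23771) = 1595828213824/23771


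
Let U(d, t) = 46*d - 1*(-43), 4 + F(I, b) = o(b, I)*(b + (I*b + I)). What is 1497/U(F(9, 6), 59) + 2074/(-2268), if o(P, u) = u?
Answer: -9259709/10744650 ≈ -0.86180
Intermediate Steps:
F(I, b) = -4 + I*(I + b + I*b) (F(I, b) = -4 + I*(b + (I*b + I)) = -4 + I*(b + (I + I*b)) = -4 + I*(I + b + I*b))
U(d, t) = 43 + 46*d (U(d, t) = 46*d + 43 = 43 + 46*d)
1497/U(F(9, 6), 59) + 2074/(-2268) = 1497/(43 + 46*(-4 + 9² + 9*6 + 6*9²)) + 2074/(-2268) = 1497/(43 + 46*(-4 + 81 + 54 + 6*81)) + 2074*(-1/2268) = 1497/(43 + 46*(-4 + 81 + 54 + 486)) - 1037/1134 = 1497/(43 + 46*617) - 1037/1134 = 1497/(43 + 28382) - 1037/1134 = 1497/28425 - 1037/1134 = 1497*(1/28425) - 1037/1134 = 499/9475 - 1037/1134 = -9259709/10744650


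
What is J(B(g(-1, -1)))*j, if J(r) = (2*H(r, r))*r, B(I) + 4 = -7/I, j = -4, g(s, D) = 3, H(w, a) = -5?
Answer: -760/3 ≈ -253.33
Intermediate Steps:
B(I) = -4 - 7/I
J(r) = -10*r (J(r) = (2*(-5))*r = -10*r)
J(B(g(-1, -1)))*j = -10*(-4 - 7/3)*(-4) = -10*(-19/3)*(-4) = (190/3)*(-4) = -760/3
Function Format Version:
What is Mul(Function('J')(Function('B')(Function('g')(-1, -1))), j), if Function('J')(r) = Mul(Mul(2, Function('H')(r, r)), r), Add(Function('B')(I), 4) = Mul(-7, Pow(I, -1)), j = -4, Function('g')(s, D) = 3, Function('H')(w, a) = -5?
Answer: Rational(-760, 3) ≈ -253.33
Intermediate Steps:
Function('B')(I) = Add(-4, Mul(-7, Pow(I, -1)))
Function('J')(r) = Mul(-10, r) (Function('J')(r) = Mul(Mul(2, -5), r) = Mul(-10, r))
Mul(Function('J')(Function('B')(Function('g')(-1, -1))), j) = Mul(Mul(-10, Add(-4, Mul(-7, Pow(3, -1)))), -4) = Mul(Mul(-10, Add(-4, Mul(-7, Rational(1, 3)))), -4) = Mul(Mul(-10, Add(-4, Rational(-7, 3))), -4) = Mul(Mul(-10, Rational(-19, 3)), -4) = Mul(Rational(190, 3), -4) = Rational(-760, 3)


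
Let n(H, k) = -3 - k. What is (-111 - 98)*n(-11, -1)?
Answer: 418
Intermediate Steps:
(-111 - 98)*n(-11, -1) = (-111 - 98)*(-3 - 1*(-1)) = -209*(-3 + 1) = -209*(-2) = 418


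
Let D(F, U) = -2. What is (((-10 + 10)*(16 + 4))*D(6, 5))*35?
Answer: 0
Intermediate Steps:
(((-10 + 10)*(16 + 4))*D(6, 5))*35 = (((-10 + 10)*(16 + 4))*(-2))*35 = ((0*20)*(-2))*35 = (0*(-2))*35 = 0*35 = 0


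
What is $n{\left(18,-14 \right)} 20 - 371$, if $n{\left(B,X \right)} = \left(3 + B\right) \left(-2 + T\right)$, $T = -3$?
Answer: $-2471$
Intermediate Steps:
$n{\left(B,X \right)} = -15 - 5 B$ ($n{\left(B,X \right)} = \left(3 + B\right) \left(-2 - 3\right) = \left(3 + B\right) \left(-5\right) = -15 - 5 B$)
$n{\left(18,-14 \right)} 20 - 371 = \left(-15 - 90\right) 20 - 371 = \left(-105\right) 20 - 371 = -2100 - 371 = -2471$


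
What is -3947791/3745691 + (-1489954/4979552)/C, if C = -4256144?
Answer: -41834127254324265397/39692507633143247104 ≈ -1.0540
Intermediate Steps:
-3947791/3745691 + (-1489954/4979552)/C = -3947791/3745691 - 1489954/4979552/(-4256144) = -3947791*1/3745691 - 1489954*1/4979552*(-1/4256144) = -3947791/3745691 - 744977/2489776*(-1/4256144) = -3947791/3745691 + 744977/10596845183744 = -41834127254324265397/39692507633143247104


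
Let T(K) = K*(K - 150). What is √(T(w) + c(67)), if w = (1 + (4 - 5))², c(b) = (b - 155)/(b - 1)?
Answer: 2*I*√3/3 ≈ 1.1547*I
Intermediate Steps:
c(b) = (-155 + b)/(-1 + b)
w = 0 (w = (1 - 1)² = 0² = 0)
T(K) = K*(-150 + K)
√(T(w) + c(67)) = √(0*(-150 + 0) + (-155 + 67)/(-1 + 67)) = √(0*(-150) - 88/66) = √(0 + (1/66)*(-88)) = √(0 - 4/3) = √(-4/3) = 2*I*√3/3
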